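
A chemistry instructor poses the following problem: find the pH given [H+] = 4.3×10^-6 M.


pH = -log10([H+]) = -log10(4.3×10^-6)
= 6 - log10(4.3)
= 6 - 0.63
= 5.37

5.37


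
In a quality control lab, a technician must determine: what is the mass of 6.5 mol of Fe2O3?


M(Fe2O3) = 159.7 g/mol
mass = n × M = 6.5 × 159.7 = 1038.05 g

1038.05 g


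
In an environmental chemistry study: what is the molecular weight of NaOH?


M(NaOH) = 1×22.99 + 1×16.0 + 1×1.008
= 22.99 + 16.0 + 1.01
= 40.0 g/mol

40.0 g/mol


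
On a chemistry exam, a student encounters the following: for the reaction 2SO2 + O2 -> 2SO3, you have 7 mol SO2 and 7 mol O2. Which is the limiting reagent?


Mole ratio available / coefficient:
  SO2: 7/2 = 3.500
  O2: 7/1 = 7.000
Smaller ratio is limiting.

SO2


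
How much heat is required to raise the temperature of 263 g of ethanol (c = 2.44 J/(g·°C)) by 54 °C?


q = mcΔT = 263 × 2.44 × 54
= 34652.88 J

34652.88 J


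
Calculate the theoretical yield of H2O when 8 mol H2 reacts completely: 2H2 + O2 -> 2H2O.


Mole ratio H2O:H2 = 2:2
n(H2O) = 8 × 2/2 = 8.000 mol
mass = 8.000 × 18.02 = 144.16 g

144.16 g


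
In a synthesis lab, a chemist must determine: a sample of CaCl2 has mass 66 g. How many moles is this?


M(CaCl2) = 110.98 g/mol
n = mass/M = 66/110.98 = 0.5947 mol

0.5947 mol


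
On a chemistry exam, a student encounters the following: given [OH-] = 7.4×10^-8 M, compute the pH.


pOH = -log10([OH-]) = -log10(7.4×10^-8)
= 8 - log10(7.4) = 7.13
pH = 14 - pOH = 14 - 7.13 = 6.87

6.87


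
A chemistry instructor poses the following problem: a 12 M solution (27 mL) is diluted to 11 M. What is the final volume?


C1V1 = C2V2
12 × 27 = 11 × V2
V2 = 324/11 = 29.45 mL

29.45 mL


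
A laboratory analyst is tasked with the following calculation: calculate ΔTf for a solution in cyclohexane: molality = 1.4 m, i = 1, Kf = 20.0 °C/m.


ΔTf = Kf × m × i
= 20.0 × 1.4 × 1
= 28.0 °C

28.0 °C


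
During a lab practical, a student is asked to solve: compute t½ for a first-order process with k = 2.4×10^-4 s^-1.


t½ = ln2/k = 0.693147/(2.4×10^-4 s^-1)
= 2888 s

2888 s


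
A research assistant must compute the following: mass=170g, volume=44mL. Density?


ρ = mass/volume
= 170/44
= 3.864 g/mL

3.864 g/mL


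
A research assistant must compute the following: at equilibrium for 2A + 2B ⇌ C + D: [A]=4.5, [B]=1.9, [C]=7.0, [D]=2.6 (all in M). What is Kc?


Kc = [C][D]/([A]^2[B]^2)
= (7.0^1 × 2.6^1)/(4.5^2 × 1.9^2)
= 18.2/73.1025
= 0.2490

0.2490


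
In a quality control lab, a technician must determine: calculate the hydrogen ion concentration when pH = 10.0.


[H+] = 10^(-pH) = 10^(-10.0)
= 1.0×10^-10 M

1.0×10^-10 M


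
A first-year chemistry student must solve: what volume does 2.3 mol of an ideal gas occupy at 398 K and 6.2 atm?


PV = nRT  (R = 0.08206 L·atm/(mol·K))
V = nRT/P = 2.3×0.08206×398/6.2
= 12.116 L

12.116 L


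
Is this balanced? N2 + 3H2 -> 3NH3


Equation: N2 + 3H2 -> 3NH3
Check atoms: H: 6≠9, N: 2≠3
Not balanced

No, not balanced


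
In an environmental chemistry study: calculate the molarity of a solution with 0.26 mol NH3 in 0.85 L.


M = n/V = 0.26/0.85 = 0.306 mol/L

0.306 M


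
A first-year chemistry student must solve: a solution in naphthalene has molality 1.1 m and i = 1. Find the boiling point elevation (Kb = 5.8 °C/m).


ΔTb = Kb × m × i
= 5.8 × 1.1 × 1
= 6.38 °C

6.38 °C


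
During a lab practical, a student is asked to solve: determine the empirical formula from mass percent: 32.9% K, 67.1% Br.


Assume 100 g sample. Moles of each element:
  K: 32.9/39.1 = 0.841 mol
  Br: 67.1/79.9 = 0.84 mol
Divide by smallest (0.84):
  K: 0.841/0.84 = 1.0
  Br: 0.84/0.84 = 1.0
Empirical formula: KBr

KBr


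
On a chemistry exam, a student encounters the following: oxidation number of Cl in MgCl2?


halide: -1
Oxidation number: -1

-1


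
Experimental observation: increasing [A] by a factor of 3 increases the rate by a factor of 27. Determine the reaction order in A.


rate ∝ [A]^n
3^n = 27 → n = 3
Order in A: 3

3


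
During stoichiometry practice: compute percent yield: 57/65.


% yield = actual/theoretical × 100
= 57/65 × 100
= 87.69%

87.69%


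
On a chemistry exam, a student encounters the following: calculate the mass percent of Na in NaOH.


M(NaOH) = 1×22.99 + 1×16.0 + 1×1.008 = 39.998 g/mol
Mass of Na = 1 × 22.99 = 22.99 g/mol
% Na = 22.99/39.998 × 100 = 57.48%

57.48%


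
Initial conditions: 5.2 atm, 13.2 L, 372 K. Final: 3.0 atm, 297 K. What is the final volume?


P1V1/T1 = P2V2/T2
V2 = P1V1T2/(T1P2)
= 5.2×13.2×297/(372×3.0)
= 18.267 L

18.267 L


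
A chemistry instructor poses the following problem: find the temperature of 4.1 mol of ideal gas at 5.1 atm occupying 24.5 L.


PV = nRT  (R = 0.08206 L·atm/(mol·K))
T = PV/(nR) = 5.1×24.5/(4.1×0.08206)
= 124.95/0.336446
= 371.38 K

371.38 K


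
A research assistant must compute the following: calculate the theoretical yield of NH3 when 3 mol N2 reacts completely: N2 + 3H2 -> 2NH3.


Mole ratio NH3:N2 = 2:1
n(NH3) = 3 × 2/1 = 6.000 mol
mass = 6.000 × 17.03 = 102.18 g

102.18 g


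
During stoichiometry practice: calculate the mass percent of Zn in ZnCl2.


M(ZnCl2) = 1×65.38 + 2×35.45 = 136.28 g/mol
Mass of Zn = 1 × 65.38 = 65.38 g/mol
% Zn = 65.38/136.28 × 100 = 47.97%

47.97%


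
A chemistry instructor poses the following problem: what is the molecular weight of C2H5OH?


M(C2H5OH) = 2×12.01 + 6×1.008 + 1×16.0
= 24.02 + 6.05 + 16.0
= 46.07 g/mol

46.07 g/mol


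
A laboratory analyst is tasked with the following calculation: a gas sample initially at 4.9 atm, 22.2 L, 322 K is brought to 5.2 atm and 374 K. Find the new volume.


P1V1/T1 = P2V2/T2
V2 = P1V1T2/(T1P2)
= 4.9×22.2×374/(322×5.2)
= 24.297 L

24.297 L


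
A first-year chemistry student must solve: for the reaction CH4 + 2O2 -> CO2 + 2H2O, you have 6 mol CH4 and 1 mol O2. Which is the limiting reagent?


Mole ratio available / coefficient:
  CH4: 6/1 = 6.000
  O2: 1/2 = 0.500
Smaller ratio is limiting.

O2


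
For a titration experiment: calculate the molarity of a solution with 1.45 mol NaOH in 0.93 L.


M = n/V = 1.45/0.93 = 1.559 mol/L

1.559 M


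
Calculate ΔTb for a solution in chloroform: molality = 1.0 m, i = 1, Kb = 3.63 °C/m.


ΔTb = Kb × m × i
= 3.63 × 1.0 × 1
= 3.63 °C

3.63 °C


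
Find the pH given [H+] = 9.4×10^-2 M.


pH = -log10([H+]) = -log10(9.4×10^-2)
= 2 - log10(9.4)
= 2 - 0.97
= 1.03

1.03


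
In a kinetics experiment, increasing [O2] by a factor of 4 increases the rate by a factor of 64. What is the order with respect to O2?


rate ∝ [O2]^n
4^n = 64 → n = 3
Order in O2: 3

3


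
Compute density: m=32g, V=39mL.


ρ = mass/volume
= 32/39
= 0.821 g/mL

0.821 g/mL


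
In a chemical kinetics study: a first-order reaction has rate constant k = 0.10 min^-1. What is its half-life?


t½ = ln2/k = 0.693147/(0.10 min^-1)
= 6.931 min

6.931 min


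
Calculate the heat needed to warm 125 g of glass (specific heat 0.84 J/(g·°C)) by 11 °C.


q = mcΔT = 125 × 0.84 × 11
= 1155.00 J

1155.00 J


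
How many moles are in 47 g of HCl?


M(HCl) = 36.46 g/mol
n = mass/M = 47/36.46 = 1.2891 mol

1.2891 mol


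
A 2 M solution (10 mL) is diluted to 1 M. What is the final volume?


C1V1 = C2V2
2 × 10 = 1 × V2
V2 = 20/1 = 20.0 mL

20.0 mL


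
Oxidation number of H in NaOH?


H is +1 with nonmetals
Oxidation number: +1

+1


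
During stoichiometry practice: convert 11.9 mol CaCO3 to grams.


M(CaCO3) = 100.09 g/mol
mass = n × M = 11.9 × 100.09 = 1191.07 g

1191.07 g


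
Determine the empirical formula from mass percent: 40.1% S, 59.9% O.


Assume 100 g sample. Moles of each element:
  S: 40.1/32.07 = 1.25 mol
  O: 59.9/16.0 = 3.744 mol
Divide by smallest (1.25):
  S: 1.25/1.25 = 1.0
  O: 3.744/1.25 = 3.0
Empirical formula: SO3

SO3


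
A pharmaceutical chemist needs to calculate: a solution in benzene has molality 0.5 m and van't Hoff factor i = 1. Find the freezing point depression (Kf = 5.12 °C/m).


ΔTf = Kf × m × i
= 5.12 × 0.5 × 1
= 2.56 °C

2.56 °C


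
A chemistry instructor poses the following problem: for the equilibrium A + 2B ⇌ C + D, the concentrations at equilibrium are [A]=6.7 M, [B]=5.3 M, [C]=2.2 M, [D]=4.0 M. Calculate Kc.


Kc = [C][D]/([A][B]^2)
= (2.2^1 × 4.0^1)/(6.7^1 × 5.3^2)
= 8.8/188.203
= 0.04676

0.04676


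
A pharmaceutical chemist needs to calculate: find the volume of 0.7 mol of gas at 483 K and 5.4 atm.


PV = nRT  (R = 0.08206 L·atm/(mol·K))
V = nRT/P = 0.7×0.08206×483/5.4
= 5.138 L

5.138 L


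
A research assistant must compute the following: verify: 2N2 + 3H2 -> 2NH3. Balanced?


Equation: 2N2 + 3H2 -> 2NH3
Check atoms: H: 6=6, N: 4≠2
Not balanced

No, not balanced


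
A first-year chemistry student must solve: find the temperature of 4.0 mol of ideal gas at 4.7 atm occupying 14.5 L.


PV = nRT  (R = 0.08206 L·atm/(mol·K))
T = PV/(nR) = 4.7×14.5/(4.0×0.08206)
= 68.15/0.328240
= 207.62 K

207.62 K


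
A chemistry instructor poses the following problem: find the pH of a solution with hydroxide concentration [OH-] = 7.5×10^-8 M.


pOH = -log10([OH-]) = -log10(7.5×10^-8)
= 8 - log10(7.5) = 7.12
pH = 14 - pOH = 14 - 7.12 = 6.88

6.88


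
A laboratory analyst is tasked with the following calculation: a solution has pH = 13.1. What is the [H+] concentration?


[H+] = 10^(-pH) = 10^(-13.1)
= 7.94×10^-14 M

7.94×10^-14 M


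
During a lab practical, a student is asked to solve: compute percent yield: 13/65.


% yield = actual/theoretical × 100
= 13/65 × 100
= 20.0%

20.0%


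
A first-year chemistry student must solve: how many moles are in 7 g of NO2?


M(NO2) = 46.01 g/mol
n = mass/M = 7/46.01 = 0.1521 mol

0.1521 mol


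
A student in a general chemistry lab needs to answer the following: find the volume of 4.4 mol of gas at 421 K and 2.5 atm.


PV = nRT  (R = 0.08206 L·atm/(mol·K))
V = nRT/P = 4.4×0.08206×421/2.5
= 60.803 L

60.803 L


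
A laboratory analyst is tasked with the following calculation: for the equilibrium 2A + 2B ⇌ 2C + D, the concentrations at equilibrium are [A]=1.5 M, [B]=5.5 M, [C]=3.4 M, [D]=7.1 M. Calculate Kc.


Kc = [C]^2[D]/([A]^2[B]^2)
= (3.4^2 × 7.1^1)/(1.5^2 × 5.5^2)
= 82.076/68.0625
= 1.206

1.206


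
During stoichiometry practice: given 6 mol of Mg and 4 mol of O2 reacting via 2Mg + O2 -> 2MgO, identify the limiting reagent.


Mole ratio available / coefficient:
  Mg: 6/2 = 3.000
  O2: 4/1 = 4.000
Smaller ratio is limiting.

Mg


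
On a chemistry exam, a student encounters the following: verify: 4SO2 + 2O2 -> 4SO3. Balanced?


Equation: 4SO2 + 2O2 -> 4SO3
Check atoms: O: 12=12, S: 4=4
Balanced

Yes, balanced


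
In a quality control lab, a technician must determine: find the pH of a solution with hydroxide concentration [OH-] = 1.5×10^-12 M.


pOH = -log10([OH-]) = -log10(1.5×10^-12)
= 12 - log10(1.5) = 11.82
pH = 14 - pOH = 14 - 11.82 = 2.18

2.18


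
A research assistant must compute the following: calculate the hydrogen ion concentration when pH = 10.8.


[H+] = 10^(-pH) = 10^(-10.8)
= 1.58×10^-11 M

1.58×10^-11 M


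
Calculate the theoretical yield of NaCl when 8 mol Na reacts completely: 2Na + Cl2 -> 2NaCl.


Mole ratio NaCl:Na = 2:2
n(NaCl) = 8 × 2/2 = 8.000 mol
mass = 8.000 × 58.44 = 467.52 g

467.52 g


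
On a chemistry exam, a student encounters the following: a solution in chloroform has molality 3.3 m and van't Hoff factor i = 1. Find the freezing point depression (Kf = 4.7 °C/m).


ΔTf = Kf × m × i
= 4.7 × 3.3 × 1
= 15.51 °C

15.51 °C


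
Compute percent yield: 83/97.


% yield = actual/theoretical × 100
= 83/97 × 100
= 85.57%

85.57%


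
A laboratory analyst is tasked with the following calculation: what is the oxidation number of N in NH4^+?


x + 4(+1) = +1, so x = -3
Oxidation number: -3

-3


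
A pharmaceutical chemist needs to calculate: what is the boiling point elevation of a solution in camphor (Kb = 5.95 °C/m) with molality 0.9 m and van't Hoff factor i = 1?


ΔTb = Kb × m × i
= 5.95 × 0.9 × 1
= 5.355 °C

5.355 °C


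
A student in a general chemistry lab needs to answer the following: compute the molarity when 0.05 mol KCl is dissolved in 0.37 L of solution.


M = n/V = 0.05/0.37 = 0.135 mol/L

0.135 M


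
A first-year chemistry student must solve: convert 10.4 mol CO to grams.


M(CO) = 28.01 g/mol
mass = n × M = 10.4 × 28.01 = 291.30 g

291.30 g


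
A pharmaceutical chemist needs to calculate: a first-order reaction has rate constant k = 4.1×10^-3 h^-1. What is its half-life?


t½ = ln2/k = 0.693147/(4.1×10^-3 h^-1)
= 169.1 h

169.1 h


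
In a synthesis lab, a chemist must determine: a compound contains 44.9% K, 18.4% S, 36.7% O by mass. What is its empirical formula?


Assume 100 g sample. Moles of each element:
  K: 44.9/39.1 = 1.148 mol
  S: 18.4/32.07 = 0.574 mol
  O: 36.7/16.0 = 2.294 mol
Divide by smallest (0.574):
  K: 1.148/0.574 = 2.0
  S: 0.574/0.574 = 1.0
  O: 2.294/0.574 = 4.0
Empirical formula: K2SO4

K2SO4


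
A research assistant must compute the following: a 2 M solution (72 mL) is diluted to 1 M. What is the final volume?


C1V1 = C2V2
2 × 72 = 1 × V2
V2 = 144/1 = 144.0 mL

144.0 mL


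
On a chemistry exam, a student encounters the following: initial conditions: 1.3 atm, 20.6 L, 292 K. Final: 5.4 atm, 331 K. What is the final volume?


P1V1/T1 = P2V2/T2
V2 = P1V1T2/(T1P2)
= 1.3×20.6×331/(292×5.4)
= 5.622 L

5.622 L


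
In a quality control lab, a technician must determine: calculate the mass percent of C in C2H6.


M(C2H6) = 2×12.01 + 6×1.008 = 30.068 g/mol
Mass of C = 2 × 12.01 = 24.02 g/mol
% C = 24.02/30.068 × 100 = 79.89%

79.89%


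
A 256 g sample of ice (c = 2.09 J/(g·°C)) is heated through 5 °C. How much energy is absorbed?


q = mcΔT = 256 × 2.09 × 5
= 2675.20 J

2675.20 J


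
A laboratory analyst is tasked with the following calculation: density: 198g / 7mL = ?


ρ = mass/volume
= 198/7
= 28.286 g/mL

28.286 g/mL


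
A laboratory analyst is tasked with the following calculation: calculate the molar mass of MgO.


M(MgO) = 1×24.31 + 1×16.0
= 24.31 + 16.0
= 40.31 g/mol

40.31 g/mol


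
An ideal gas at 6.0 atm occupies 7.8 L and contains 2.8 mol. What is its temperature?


PV = nRT  (R = 0.08206 L·atm/(mol·K))
T = PV/(nR) = 6.0×7.8/(2.8×0.08206)
= 46.80/0.229768
= 203.68 K

203.68 K


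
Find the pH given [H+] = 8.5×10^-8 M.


pH = -log10([H+]) = -log10(8.5×10^-8)
= 8 - log10(8.5)
= 8 - 0.93
= 7.07

7.07


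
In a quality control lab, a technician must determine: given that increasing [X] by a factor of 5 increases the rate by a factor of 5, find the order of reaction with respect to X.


rate ∝ [X]^n
5^n = 5 → n = 1
Order in X: 1

1


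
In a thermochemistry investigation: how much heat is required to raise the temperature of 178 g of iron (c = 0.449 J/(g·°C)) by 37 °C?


q = mcΔT = 178 × 0.449 × 37
= 2957.11 J

2957.11 J


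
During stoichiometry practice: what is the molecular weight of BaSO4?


M(BaSO4) = 1×137.33 + 1×32.07 + 4×16.0
= 137.33 + 32.07 + 64.0
= 233.4 g/mol

233.4 g/mol


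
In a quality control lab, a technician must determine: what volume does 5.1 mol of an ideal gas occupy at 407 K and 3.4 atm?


PV = nRT  (R = 0.08206 L·atm/(mol·K))
V = nRT/P = 5.1×0.08206×407/3.4
= 50.098 L

50.098 L


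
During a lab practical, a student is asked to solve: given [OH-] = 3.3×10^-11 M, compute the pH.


pOH = -log10([OH-]) = -log10(3.3×10^-11)
= 11 - log10(3.3) = 10.48
pH = 14 - pOH = 14 - 10.48 = 3.52

3.52


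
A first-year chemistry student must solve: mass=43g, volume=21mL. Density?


ρ = mass/volume
= 43/21
= 2.048 g/mL

2.048 g/mL


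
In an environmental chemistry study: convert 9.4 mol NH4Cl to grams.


M(NH4Cl) = 53.49 g/mol
mass = n × M = 9.4 × 53.49 = 502.81 g

502.81 g


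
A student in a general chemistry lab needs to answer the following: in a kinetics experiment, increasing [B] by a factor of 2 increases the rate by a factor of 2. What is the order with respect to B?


rate ∝ [B]^n
2^n = 2 → n = 1
Order in B: 1

1


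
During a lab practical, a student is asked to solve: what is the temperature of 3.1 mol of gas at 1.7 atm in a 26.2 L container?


PV = nRT  (R = 0.08206 L·atm/(mol·K))
T = PV/(nR) = 1.7×26.2/(3.1×0.08206)
= 44.54/0.254386
= 175.09 K

175.09 K


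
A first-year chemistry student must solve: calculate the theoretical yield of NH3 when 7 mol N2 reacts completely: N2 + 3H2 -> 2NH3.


Mole ratio NH3:N2 = 2:1
n(NH3) = 7 × 2/1 = 14.000 mol
mass = 14.000 × 17.03 = 238.42 g

238.42 g


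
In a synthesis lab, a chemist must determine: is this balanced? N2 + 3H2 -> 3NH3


Equation: N2 + 3H2 -> 3NH3
Check atoms: H: 6≠9, N: 2≠3
Not balanced

No, not balanced


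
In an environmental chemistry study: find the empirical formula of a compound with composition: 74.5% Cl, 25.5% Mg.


Assume 100 g sample. Moles of each element:
  Cl: 74.5/35.45 = 2.102 mol
  Mg: 25.5/24.31 = 1.049 mol
Divide by smallest (1.049):
  Cl: 2.102/1.049 = 2.0
  Mg: 1.049/1.049 = 1.0
Empirical formula: MgCl2

MgCl2


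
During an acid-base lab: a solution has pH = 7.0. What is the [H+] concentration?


[H+] = 10^(-pH) = 10^(-7.0)
= 1.0×10^-7 M

1.0×10^-7 M


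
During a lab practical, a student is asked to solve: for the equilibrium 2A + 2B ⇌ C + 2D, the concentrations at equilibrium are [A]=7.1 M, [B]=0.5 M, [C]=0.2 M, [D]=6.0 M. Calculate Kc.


Kc = [C][D]^2/([A]^2[B]^2)
= (0.2^1 × 6.0^2)/(7.1^2 × 0.5^2)
= 7.2/12.6025
= 0.5713

0.5713


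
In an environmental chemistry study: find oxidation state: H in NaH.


H with a metal (hydride): -1
Oxidation number: -1

-1


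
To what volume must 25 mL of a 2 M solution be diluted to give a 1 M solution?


C1V1 = C2V2
2 × 25 = 1 × V2
V2 = 50/1 = 50.0 mL

50.0 mL


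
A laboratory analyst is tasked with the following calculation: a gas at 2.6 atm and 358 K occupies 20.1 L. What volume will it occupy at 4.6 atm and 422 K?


P1V1/T1 = P2V2/T2
V2 = P1V1T2/(T1P2)
= 2.6×20.1×422/(358×4.6)
= 13.392 L

13.392 L


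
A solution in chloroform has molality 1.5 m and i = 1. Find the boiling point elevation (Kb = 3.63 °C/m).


ΔTb = Kb × m × i
= 3.63 × 1.5 × 1
= 5.445 °C

5.445 °C


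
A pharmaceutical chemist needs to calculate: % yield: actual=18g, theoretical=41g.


% yield = actual/theoretical × 100
= 18/41 × 100
= 43.9%

43.9%


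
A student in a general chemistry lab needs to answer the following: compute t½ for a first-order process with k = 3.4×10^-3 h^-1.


t½ = ln2/k = 0.693147/(3.4×10^-3 h^-1)
= 203.9 h

203.9 h


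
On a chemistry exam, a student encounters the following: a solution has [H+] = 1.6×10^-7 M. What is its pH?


pH = -log10([H+]) = -log10(1.6×10^-7)
= 7 - log10(1.6)
= 7 - 0.2
= 6.8

6.8


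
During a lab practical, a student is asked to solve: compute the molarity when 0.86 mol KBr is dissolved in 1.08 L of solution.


M = n/V = 0.86/1.08 = 0.796 mol/L

0.796 M


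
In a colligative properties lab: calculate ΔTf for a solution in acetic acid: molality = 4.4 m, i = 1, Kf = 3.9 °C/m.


ΔTf = Kf × m × i
= 3.9 × 4.4 × 1
= 17.16 °C

17.16 °C


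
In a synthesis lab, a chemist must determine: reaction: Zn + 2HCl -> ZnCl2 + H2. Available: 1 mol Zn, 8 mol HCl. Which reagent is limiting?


Mole ratio available / coefficient:
  Zn: 1/1 = 1.000
  HCl: 8/2 = 4.000
Smaller ratio is limiting.

Zn


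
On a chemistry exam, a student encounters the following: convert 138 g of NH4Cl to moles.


M(NH4Cl) = 53.49 g/mol
n = mass/M = 138/53.49 = 2.5799 mol

2.5799 mol


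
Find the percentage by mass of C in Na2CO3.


M(Na2CO3) = 2×22.99 + 1×12.01 + 3×16.0 = 105.99 g/mol
Mass of C = 1 × 12.01 = 12.01 g/mol
% C = 12.01/105.99 × 100 = 11.33%

11.33%


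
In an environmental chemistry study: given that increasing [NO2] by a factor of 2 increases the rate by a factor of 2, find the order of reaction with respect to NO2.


rate ∝ [NO2]^n
2^n = 2 → n = 1
Order in NO2: 1

1


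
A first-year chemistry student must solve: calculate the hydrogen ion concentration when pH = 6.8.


[H+] = 10^(-pH) = 10^(-6.8)
= 1.58×10^-7 M

1.58×10^-7 M


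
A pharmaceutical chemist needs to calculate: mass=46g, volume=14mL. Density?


ρ = mass/volume
= 46/14
= 3.286 g/mL

3.286 g/mL


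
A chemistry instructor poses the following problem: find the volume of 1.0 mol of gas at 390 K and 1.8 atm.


PV = nRT  (R = 0.08206 L·atm/(mol·K))
V = nRT/P = 1.0×0.08206×390/1.8
= 17.78 L

17.78 L


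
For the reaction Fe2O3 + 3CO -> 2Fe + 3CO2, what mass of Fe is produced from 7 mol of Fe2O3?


Mole ratio Fe:Fe2O3 = 2:1
n(Fe) = 7 × 2/1 = 14.000 mol
mass = 14.000 × 55.85 = 781.9 g

781.9 g


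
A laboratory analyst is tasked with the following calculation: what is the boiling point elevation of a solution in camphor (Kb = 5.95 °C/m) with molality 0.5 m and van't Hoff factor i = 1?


ΔTb = Kb × m × i
= 5.95 × 0.5 × 1
= 2.975 °C

2.975 °C


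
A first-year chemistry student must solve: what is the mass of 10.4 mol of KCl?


M(KCl) = 74.55 g/mol
mass = n × M = 10.4 × 74.55 = 775.32 g

775.32 g


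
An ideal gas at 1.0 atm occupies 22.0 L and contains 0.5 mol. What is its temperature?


PV = nRT  (R = 0.08206 L·atm/(mol·K))
T = PV/(nR) = 1.0×22.0/(0.5×0.08206)
= 22.00/0.041030
= 536.19 K

536.19 K


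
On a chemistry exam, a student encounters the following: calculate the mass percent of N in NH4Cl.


M(NH4Cl) = 1×14.01 + 4×1.008 + 1×35.45 = 53.492 g/mol
Mass of N = 1 × 14.01 = 14.01 g/mol
% N = 14.01/53.492 × 100 = 26.19%

26.19%


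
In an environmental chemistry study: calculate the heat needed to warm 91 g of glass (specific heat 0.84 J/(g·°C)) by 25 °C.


q = mcΔT = 91 × 0.84 × 25
= 1911.00 J

1911.00 J


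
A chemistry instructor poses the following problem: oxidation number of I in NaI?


halide: -1
Oxidation number: -1

-1


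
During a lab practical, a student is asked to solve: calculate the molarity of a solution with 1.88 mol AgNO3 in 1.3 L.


M = n/V = 1.88/1.3 = 1.446 mol/L

1.446 M


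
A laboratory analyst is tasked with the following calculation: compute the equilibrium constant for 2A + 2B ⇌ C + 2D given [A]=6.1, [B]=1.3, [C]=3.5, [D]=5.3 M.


Kc = [C][D]^2/([A]^2[B]^2)
= (3.5^1 × 5.3^2)/(6.1^2 × 1.3^2)
= 98.315/62.8849
= 1.563

1.563


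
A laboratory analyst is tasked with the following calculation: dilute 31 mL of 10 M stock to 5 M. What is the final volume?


C1V1 = C2V2
10 × 31 = 5 × V2
V2 = 310/5 = 62.0 mL

62.0 mL


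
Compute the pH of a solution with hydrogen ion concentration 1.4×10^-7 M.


pH = -log10([H+]) = -log10(1.4×10^-7)
= 7 - log10(1.4)
= 7 - 0.15
= 6.85

6.85


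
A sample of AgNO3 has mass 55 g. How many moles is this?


M(AgNO3) = 169.88 g/mol
n = mass/M = 55/169.88 = 0.3238 mol

0.3238 mol


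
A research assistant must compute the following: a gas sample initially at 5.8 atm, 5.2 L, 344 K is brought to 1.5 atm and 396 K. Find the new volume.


P1V1/T1 = P2V2/T2
V2 = P1V1T2/(T1P2)
= 5.8×5.2×396/(344×1.5)
= 23.146 L

23.146 L


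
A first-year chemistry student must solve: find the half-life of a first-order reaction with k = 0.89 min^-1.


t½ = ln2/k = 0.693147/(0.89 min^-1)
= 0.7788 min

0.7788 min


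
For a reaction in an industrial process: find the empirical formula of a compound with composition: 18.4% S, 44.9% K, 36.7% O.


Assume 100 g sample. Moles of each element:
  S: 18.4/32.07 = 0.574 mol
  K: 44.9/39.1 = 1.148 mol
  O: 36.7/16.0 = 2.294 mol
Divide by smallest (0.574):
  S: 0.574/0.574 = 1.0
  K: 1.148/0.574 = 2.0
  O: 2.294/0.574 = 4.0
Empirical formula: K2SO4

K2SO4


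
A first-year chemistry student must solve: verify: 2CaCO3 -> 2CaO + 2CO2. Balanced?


Equation: 2CaCO3 -> 2CaO + 2CO2
Check atoms: C: 2=2, Ca: 2=2, O: 6=6
Balanced

Yes, balanced


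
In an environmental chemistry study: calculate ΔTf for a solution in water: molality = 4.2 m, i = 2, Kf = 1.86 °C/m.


ΔTf = Kf × m × i
= 1.86 × 4.2 × 2
= 15.624 °C

15.624 °C


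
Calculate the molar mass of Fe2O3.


M(Fe2O3) = 2×55.85 + 3×16.0
= 111.7 + 48.0
= 159.7 g/mol

159.7 g/mol


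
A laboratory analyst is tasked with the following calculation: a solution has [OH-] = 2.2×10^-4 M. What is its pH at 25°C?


pOH = -log10([OH-]) = -log10(2.2×10^-4)
= 4 - log10(2.2) = 3.66
pH = 14 - pOH = 14 - 3.66 = 10.34

10.34


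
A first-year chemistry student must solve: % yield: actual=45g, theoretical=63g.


% yield = actual/theoretical × 100
= 45/63 × 100
= 71.43%

71.43%


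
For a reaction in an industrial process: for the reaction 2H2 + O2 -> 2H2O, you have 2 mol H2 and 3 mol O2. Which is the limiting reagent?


Mole ratio available / coefficient:
  H2: 2/2 = 1.000
  O2: 3/1 = 3.000
Smaller ratio is limiting.

H2


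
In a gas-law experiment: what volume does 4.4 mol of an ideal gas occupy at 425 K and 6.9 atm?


PV = nRT  (R = 0.08206 L·atm/(mol·K))
V = nRT/P = 4.4×0.08206×425/6.9
= 22.239 L

22.239 L


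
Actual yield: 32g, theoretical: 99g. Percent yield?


% yield = actual/theoretical × 100
= 32/99 × 100
= 32.32%

32.32%


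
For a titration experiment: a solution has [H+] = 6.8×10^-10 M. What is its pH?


pH = -log10([H+]) = -log10(6.8×10^-10)
= 10 - log10(6.8)
= 10 - 0.83
= 9.17

9.17


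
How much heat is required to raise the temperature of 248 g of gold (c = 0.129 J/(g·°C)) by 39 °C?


q = mcΔT = 248 × 0.129 × 39
= 1247.69 J

1247.69 J


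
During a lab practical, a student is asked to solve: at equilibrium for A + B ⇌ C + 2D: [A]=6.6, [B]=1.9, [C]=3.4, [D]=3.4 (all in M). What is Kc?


Kc = [C][D]^2/([A][B])
= (3.4^1 × 3.4^2)/(6.6^1 × 1.9^1)
= 39.304/12.54
= 3.134

3.134


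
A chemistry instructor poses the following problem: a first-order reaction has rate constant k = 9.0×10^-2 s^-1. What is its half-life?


t½ = ln2/k = 0.693147/(9.0×10^-2 s^-1)
= 7.702 s

7.702 s


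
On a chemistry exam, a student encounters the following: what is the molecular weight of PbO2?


M(PbO2) = 1×207.2 + 2×16.0
= 207.2 + 32.0
= 239.2 g/mol

239.2 g/mol


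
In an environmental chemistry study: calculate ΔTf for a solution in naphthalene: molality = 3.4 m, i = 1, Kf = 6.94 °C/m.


ΔTf = Kf × m × i
= 6.94 × 3.4 × 1
= 23.596 °C

23.596 °C


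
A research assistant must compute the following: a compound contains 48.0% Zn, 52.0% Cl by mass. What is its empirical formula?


Assume 100 g sample. Moles of each element:
  Zn: 48.0/65.38 = 0.734 mol
  Cl: 52.0/35.45 = 1.467 mol
Divide by smallest (0.734):
  Zn: 0.734/0.734 = 1.0
  Cl: 1.467/0.734 = 2.0
Empirical formula: ZnCl2

ZnCl2


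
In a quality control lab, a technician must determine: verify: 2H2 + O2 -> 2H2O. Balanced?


Equation: 2H2 + O2 -> 2H2O
Check atoms: H: 4=4, O: 2=2
Balanced

Yes, balanced


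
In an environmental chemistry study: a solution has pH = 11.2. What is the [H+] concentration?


[H+] = 10^(-pH) = 10^(-11.2)
= 6.31×10^-12 M

6.31×10^-12 M


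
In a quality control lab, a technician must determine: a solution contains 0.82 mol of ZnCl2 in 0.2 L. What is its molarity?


M = n/V = 0.82/0.2 = 4.100 mol/L

4.100 M


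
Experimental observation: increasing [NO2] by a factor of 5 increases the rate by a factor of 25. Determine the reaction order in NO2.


rate ∝ [NO2]^n
5^n = 25 → n = 2
Order in NO2: 2

2


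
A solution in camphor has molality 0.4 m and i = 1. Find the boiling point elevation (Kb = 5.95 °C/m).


ΔTb = Kb × m × i
= 5.95 × 0.4 × 1
= 2.38 °C

2.38 °C


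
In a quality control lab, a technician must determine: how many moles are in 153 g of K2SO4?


M(K2SO4) = 174.27 g/mol
n = mass/M = 153/174.27 = 0.8779 mol

0.8779 mol


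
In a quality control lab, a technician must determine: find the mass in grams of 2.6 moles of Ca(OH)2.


M(Ca(OH)2) = 74.1 g/mol
mass = n × M = 2.6 × 74.1 = 192.66 g

192.66 g


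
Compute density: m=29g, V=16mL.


ρ = mass/volume
= 29/16
= 1.812 g/mL

1.812 g/mL


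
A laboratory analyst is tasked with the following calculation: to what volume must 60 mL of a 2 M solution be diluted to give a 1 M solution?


C1V1 = C2V2
2 × 60 = 1 × V2
V2 = 120/1 = 120.0 mL

120.0 mL


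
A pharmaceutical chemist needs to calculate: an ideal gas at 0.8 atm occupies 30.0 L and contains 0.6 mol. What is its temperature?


PV = nRT  (R = 0.08206 L·atm/(mol·K))
T = PV/(nR) = 0.8×30.0/(0.6×0.08206)
= 24.00/0.049236
= 487.45 K

487.45 K


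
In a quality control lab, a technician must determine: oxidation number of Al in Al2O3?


Al is +3
Oxidation number: +3

+3


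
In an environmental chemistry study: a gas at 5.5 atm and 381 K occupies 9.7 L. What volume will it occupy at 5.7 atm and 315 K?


P1V1/T1 = P2V2/T2
V2 = P1V1T2/(T1P2)
= 5.5×9.7×315/(381×5.7)
= 7.738 L

7.738 L


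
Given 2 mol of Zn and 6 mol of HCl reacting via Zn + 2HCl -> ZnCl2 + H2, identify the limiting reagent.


Mole ratio available / coefficient:
  Zn: 2/1 = 2.000
  HCl: 6/2 = 3.000
Smaller ratio is limiting.

Zn


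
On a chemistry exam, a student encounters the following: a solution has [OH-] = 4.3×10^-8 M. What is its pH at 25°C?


pOH = -log10([OH-]) = -log10(4.3×10^-8)
= 8 - log10(4.3) = 7.37
pH = 14 - pOH = 14 - 7.37 = 6.63

6.63


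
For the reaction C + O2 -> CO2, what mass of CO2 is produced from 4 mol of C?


Mole ratio CO2:C = 1:1
n(CO2) = 4 × 1/1 = 4.000 mol
mass = 4.000 × 44.01 = 176.04 g

176.04 g


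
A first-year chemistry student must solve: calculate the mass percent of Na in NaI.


M(NaI) = 1×22.99 + 1×126.9 = 149.89 g/mol
Mass of Na = 1 × 22.99 = 22.99 g/mol
% Na = 22.99/149.89 × 100 = 15.34%

15.34%


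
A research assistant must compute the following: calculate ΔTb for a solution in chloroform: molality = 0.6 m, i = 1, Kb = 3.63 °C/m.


ΔTb = Kb × m × i
= 3.63 × 0.6 × 1
= 2.178 °C

2.178 °C


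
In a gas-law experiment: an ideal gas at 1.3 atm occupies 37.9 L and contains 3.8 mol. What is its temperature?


PV = nRT  (R = 0.08206 L·atm/(mol·K))
T = PV/(nR) = 1.3×37.9/(3.8×0.08206)
= 49.27/0.311828
= 158.00 K

158.00 K


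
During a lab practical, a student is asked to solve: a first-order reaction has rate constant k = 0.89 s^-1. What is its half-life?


t½ = ln2/k = 0.693147/(0.89 s^-1)
= 0.7788 s

0.7788 s


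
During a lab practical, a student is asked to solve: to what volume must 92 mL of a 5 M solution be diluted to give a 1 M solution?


C1V1 = C2V2
5 × 92 = 1 × V2
V2 = 460/1 = 460.0 mL

460.0 mL


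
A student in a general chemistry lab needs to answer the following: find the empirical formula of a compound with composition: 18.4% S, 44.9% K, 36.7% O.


Assume 100 g sample. Moles of each element:
  S: 18.4/32.07 = 0.574 mol
  K: 44.9/39.1 = 1.148 mol
  O: 36.7/16.0 = 2.294 mol
Divide by smallest (0.574):
  S: 0.574/0.574 = 1.0
  K: 1.148/0.574 = 2.0
  O: 2.294/0.574 = 4.0
Empirical formula: K2SO4

K2SO4


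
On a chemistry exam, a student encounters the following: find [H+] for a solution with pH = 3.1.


[H+] = 10^(-pH) = 10^(-3.1)
= 7.94×10^-4 M

7.94×10^-4 M


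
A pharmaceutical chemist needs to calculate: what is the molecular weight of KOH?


M(KOH) = 1×39.1 + 1×16.0 + 1×1.008
= 39.1 + 16.0 + 1.01
= 56.11 g/mol

56.11 g/mol


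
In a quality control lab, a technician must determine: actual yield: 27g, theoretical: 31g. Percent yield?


% yield = actual/theoretical × 100
= 27/31 × 100
= 87.1%

87.1%


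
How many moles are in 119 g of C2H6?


M(C2H6) = 30.07 g/mol
n = mass/M = 119/30.07 = 3.9574 mol

3.9574 mol


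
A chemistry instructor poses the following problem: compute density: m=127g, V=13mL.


ρ = mass/volume
= 127/13
= 9.769 g/mL

9.769 g/mL


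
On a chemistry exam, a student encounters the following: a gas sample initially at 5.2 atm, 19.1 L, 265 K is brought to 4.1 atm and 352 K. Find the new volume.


P1V1/T1 = P2V2/T2
V2 = P1V1T2/(T1P2)
= 5.2×19.1×352/(265×4.1)
= 32.177 L

32.177 L


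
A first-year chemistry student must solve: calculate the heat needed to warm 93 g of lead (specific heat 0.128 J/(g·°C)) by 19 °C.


q = mcΔT = 93 × 0.128 × 19
= 226.18 J

226.18 J


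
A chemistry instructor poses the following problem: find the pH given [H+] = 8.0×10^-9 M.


pH = -log10([H+]) = -log10(8.0×10^-9)
= 9 - log10(8.0)
= 9 - 0.9
= 8.1

8.1


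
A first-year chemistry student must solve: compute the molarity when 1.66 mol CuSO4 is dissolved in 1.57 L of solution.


M = n/V = 1.66/1.57 = 1.057 mol/L

1.057 M


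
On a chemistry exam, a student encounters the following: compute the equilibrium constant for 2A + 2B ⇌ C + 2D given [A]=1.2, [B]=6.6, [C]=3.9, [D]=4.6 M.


Kc = [C][D]^2/([A]^2[B]^2)
= (3.9^1 × 4.6^2)/(1.2^2 × 6.6^2)
= 82.524/62.7264
= 1.316

1.316


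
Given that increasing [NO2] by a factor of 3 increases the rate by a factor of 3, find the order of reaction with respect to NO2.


rate ∝ [NO2]^n
3^n = 3 → n = 1
Order in NO2: 1

1


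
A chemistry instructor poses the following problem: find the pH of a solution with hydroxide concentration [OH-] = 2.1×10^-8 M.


pOH = -log10([OH-]) = -log10(2.1×10^-8)
= 8 - log10(2.1) = 7.68
pH = 14 - pOH = 14 - 7.68 = 6.32

6.32


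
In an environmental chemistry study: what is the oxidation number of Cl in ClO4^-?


x + 4(-2) = -1, so x = +7
Oxidation number: +7

+7


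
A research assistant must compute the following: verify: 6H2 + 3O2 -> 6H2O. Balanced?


Equation: 6H2 + 3O2 -> 6H2O
Check atoms: H: 12=12, O: 6=6
Balanced

Yes, balanced


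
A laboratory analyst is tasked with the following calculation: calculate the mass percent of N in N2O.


M(N2O) = 2×14.01 + 1×16.0 = 44.02 g/mol
Mass of N = 2 × 14.01 = 28.02 g/mol
% N = 28.02/44.02 × 100 = 63.65%

63.65%


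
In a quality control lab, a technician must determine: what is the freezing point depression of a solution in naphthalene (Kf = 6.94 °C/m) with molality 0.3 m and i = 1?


ΔTf = Kf × m × i
= 6.94 × 0.3 × 1
= 2.082 °C

2.082 °C


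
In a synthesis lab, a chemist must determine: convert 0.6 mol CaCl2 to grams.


M(CaCl2) = 110.98 g/mol
mass = n × M = 0.6 × 110.98 = 66.59 g

66.59 g


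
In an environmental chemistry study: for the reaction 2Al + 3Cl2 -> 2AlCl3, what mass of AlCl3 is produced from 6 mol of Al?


Mole ratio AlCl3:Al = 2:2
n(AlCl3) = 6 × 2/2 = 6.000 mol
mass = 6.000 × 133.33 = 799.98 g

799.98 g


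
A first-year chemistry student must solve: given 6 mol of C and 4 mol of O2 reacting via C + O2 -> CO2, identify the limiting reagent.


Mole ratio available / coefficient:
  C: 6/1 = 6.000
  O2: 4/1 = 4.000
Smaller ratio is limiting.

O2


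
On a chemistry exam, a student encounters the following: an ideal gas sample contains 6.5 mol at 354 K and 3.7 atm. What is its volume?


PV = nRT  (R = 0.08206 L·atm/(mol·K))
V = nRT/P = 6.5×0.08206×354/3.7
= 51.032 L

51.032 L


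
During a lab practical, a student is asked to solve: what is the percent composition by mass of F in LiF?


M(LiF) = 1×6.94 + 1×19.0 = 25.94 g/mol
Mass of F = 1 × 19.0 = 19.00 g/mol
% F = 19.00/25.94 × 100 = 73.25%

73.25%


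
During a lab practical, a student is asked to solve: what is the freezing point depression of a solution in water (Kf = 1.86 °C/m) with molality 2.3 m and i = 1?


ΔTf = Kf × m × i
= 1.86 × 2.3 × 1
= 4.278 °C

4.278 °C


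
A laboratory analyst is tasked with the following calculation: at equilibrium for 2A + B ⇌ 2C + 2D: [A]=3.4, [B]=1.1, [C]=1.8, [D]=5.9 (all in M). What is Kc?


Kc = [C]^2[D]^2/([A]^2[B])
= (1.8^2 × 5.9^2)/(3.4^2 × 1.1^1)
= 112.7844/12.716
= 8.869

8.869


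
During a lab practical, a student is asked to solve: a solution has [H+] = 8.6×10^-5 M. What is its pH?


pH = -log10([H+]) = -log10(8.6×10^-5)
= 5 - log10(8.6)
= 5 - 0.93
= 4.07

4.07


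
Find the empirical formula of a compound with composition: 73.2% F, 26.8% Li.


Assume 100 g sample. Moles of each element:
  F: 73.2/19.0 = 3.853 mol
  Li: 26.8/6.94 = 3.862 mol
Divide by smallest (3.853):
  F: 3.853/3.853 = 1.0
  Li: 3.862/3.853 = 1.0
Empirical formula: LiF

LiF


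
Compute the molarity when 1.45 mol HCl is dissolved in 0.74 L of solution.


M = n/V = 1.45/0.74 = 1.959 mol/L

1.959 M


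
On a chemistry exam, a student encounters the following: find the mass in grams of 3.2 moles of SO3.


M(SO3) = 80.07 g/mol
mass = n × M = 3.2 × 80.07 = 256.22 g

256.22 g


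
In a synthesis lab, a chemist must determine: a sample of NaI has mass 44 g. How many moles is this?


M(NaI) = 149.89 g/mol
n = mass/M = 44/149.89 = 0.2935 mol

0.2935 mol


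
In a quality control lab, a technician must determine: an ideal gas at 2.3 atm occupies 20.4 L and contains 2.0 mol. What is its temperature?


PV = nRT  (R = 0.08206 L·atm/(mol·K))
T = PV/(nR) = 2.3×20.4/(2.0×0.08206)
= 46.92/0.164120
= 285.89 K

285.89 K


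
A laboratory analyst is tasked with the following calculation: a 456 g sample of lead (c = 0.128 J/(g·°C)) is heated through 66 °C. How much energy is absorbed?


q = mcΔT = 456 × 0.128 × 66
= 3852.29 J

3852.29 J


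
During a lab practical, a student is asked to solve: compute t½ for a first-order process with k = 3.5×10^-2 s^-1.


t½ = ln2/k = 0.693147/(3.5×10^-2 s^-1)
= 19.80 s

19.80 s


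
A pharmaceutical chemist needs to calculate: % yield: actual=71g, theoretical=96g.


% yield = actual/theoretical × 100
= 71/96 × 100
= 73.96%

73.96%


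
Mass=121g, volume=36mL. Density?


ρ = mass/volume
= 121/36
= 3.361 g/mL

3.361 g/mL


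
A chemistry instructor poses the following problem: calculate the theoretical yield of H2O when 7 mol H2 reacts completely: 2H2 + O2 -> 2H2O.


Mole ratio H2O:H2 = 2:2
n(H2O) = 7 × 2/2 = 7.000 mol
mass = 7.000 × 18.02 = 126.14 g

126.14 g


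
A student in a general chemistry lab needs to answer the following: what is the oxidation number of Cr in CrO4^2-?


x + 4(-2) = -2, so x = +6
Oxidation number: +6

+6


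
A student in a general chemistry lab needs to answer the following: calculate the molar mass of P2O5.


M(P2O5) = 2×30.97 + 5×16.0
= 61.94 + 80.0
= 141.94 g/mol

141.94 g/mol


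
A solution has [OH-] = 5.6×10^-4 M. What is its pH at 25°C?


pOH = -log10([OH-]) = -log10(5.6×10^-4)
= 4 - log10(5.6) = 3.25
pH = 14 - pOH = 14 - 3.25 = 10.75

10.75


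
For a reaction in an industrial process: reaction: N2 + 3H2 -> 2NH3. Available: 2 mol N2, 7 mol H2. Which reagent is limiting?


Mole ratio available / coefficient:
  N2: 2/1 = 2.000
  H2: 7/3 = 2.333
Smaller ratio is limiting.

N2


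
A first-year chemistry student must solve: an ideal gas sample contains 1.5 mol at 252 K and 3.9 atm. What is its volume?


PV = nRT  (R = 0.08206 L·atm/(mol·K))
V = nRT/P = 1.5×0.08206×252/3.9
= 7.954 L

7.954 L
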